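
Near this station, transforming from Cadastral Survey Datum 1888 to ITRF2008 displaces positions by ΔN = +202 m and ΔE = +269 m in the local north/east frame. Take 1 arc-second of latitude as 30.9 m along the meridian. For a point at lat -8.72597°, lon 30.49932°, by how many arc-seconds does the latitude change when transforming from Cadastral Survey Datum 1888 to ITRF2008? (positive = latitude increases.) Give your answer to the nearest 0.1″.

Δφ = 6.5″

1″ of latitude = 30.90 m, so Δφ = 202.0 / 30.90 = 6.537″.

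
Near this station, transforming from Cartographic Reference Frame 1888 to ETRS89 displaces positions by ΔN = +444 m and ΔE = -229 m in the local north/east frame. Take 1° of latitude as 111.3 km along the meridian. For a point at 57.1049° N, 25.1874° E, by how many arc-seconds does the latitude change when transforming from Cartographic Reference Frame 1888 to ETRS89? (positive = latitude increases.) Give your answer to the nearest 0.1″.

1° of latitude = 111.3 km, so Δφ = 444.0 / 111300 = 0.0039892° = 14.361″.

Δφ = 14.4″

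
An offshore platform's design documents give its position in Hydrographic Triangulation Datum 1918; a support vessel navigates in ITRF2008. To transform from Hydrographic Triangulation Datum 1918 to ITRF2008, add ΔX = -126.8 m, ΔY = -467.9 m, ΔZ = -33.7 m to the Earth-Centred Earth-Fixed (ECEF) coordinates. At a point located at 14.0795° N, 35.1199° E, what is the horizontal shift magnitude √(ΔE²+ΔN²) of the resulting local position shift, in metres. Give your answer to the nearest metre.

315 m

At φ = 14.0795°, λ = 35.1199°: sin φ = 0.243268, cos φ = 0.969959, sin λ = 0.575289, cos λ = 0.817950.
ΔE = −sin λ·ΔX + cos λ·ΔY = −(0.575289)·(-126.8) + (0.817950)·(-467.9) = -309.77 m.
ΔN = −sin φ cos λ·ΔX − sin φ sin λ·ΔY + cos φ·ΔZ = −(0.243268)(0.817950)(-126.8) − (0.243268)(0.575289)(-467.9) + (0.969959)(-33.7) = 58.03 m.
Horizontal magnitude = √(ΔE² + ΔN²) = √((-309.77)² + 58.03²) = 315.16 m.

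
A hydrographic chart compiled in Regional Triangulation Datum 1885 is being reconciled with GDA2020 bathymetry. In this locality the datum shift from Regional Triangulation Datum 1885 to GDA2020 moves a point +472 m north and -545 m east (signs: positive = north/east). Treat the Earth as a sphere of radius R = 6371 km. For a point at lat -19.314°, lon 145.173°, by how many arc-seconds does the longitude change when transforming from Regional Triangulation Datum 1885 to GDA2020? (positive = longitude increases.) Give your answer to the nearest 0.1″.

Δλ = -18.7″

At latitude -19.314°, cos φ = 0.943720.
One radian of longitude at latitude φ spans R cos φ, so Δλ = ΔE / (R cos φ) = -545.0 / (6371000 × 0.943720) = -9.0645e-05 rad = -18.697″.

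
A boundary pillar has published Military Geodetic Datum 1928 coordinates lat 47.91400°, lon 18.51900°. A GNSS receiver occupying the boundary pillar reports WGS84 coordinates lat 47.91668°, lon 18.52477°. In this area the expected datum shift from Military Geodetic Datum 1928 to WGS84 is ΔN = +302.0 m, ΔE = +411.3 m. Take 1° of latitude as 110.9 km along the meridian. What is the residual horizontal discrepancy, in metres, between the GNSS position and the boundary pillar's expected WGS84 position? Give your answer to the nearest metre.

Observed coordinate differences: Δφ = +0.00268°, Δλ = +0.00577°.
Converting to metres (1° lat = 110900 m, cos φ = 0.670245): observed ΔN = 297.2 m, observed ΔE = 428.9 m.
Subtracting the expected shift leaves a residual of 297.2 − (302.0) = -4.8 m north and 428.9 − (411.3) = 17.6 m east.
Residual distance = √((-4.8)² + 17.6²) = 18.2 m.

18 m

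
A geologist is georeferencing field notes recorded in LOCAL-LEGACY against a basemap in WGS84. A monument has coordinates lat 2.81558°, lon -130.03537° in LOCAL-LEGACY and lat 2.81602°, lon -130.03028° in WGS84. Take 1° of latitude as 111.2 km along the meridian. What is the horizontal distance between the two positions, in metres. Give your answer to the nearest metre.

567 m

Δφ = 2.81602° − 2.81558° = +0.00044°; Δλ = -130.03028° − -130.03537° = +0.00509°.
ΔN = Δφ × 111200 = 48.9 m; ΔE = Δλ × 111200 × cos(2.81558°) = +0.00509 × 111200 × 0.998793 = 565.3 m.
Distance = √(ΔE² + ΔN²) = √(565.3² + 48.9²) = 567.4 m.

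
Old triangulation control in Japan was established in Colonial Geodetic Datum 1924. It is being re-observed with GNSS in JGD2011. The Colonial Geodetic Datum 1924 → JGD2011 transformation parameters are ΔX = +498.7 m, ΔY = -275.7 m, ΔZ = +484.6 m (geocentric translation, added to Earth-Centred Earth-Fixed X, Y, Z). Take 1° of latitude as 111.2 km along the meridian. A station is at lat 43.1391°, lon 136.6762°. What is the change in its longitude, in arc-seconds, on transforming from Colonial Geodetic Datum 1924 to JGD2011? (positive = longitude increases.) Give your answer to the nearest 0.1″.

Δλ = -6.3″

sin φ = 0.683772, cos φ = 0.729696, sin λ = 0.686121, cos λ = -0.727488.
East component: ΔE = −sin λ·ΔX + cos λ·ΔY = −(0.686121)(498.7) + (-0.727488)(-275.7) = -141.60 m.
1° of latitude spans 111200 m; at latitude φ, 1° of longitude spans that × cos φ = 81142.2 m, so Δλ = -141.60 / 81142.2 × 3600 = -6.282″.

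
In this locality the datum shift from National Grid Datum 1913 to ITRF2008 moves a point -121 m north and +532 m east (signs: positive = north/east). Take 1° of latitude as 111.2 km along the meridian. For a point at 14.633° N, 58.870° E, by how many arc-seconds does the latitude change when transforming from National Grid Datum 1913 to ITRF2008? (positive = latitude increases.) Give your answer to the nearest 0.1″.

Δφ = -3.9″

1° of latitude = 111.2 km, so Δφ = -121.0 / 111200 = -0.0010881° = -3.917″.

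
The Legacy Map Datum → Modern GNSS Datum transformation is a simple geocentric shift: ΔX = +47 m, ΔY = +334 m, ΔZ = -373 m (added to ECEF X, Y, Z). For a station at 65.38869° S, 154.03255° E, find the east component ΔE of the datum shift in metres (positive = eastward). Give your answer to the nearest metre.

ΔE = -321 m

The local east axis at (φ, λ) is (−sin λ, cos λ, 0), so ΔE = −sin(154.03255°)·47 + cos(154.03255°)·334 = -320.86 m.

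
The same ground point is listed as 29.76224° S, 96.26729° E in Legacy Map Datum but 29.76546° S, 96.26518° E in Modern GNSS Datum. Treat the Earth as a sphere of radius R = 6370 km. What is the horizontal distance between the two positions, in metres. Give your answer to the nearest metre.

Δφ = -29.76546° − -29.76224° = -0.00322°; Δλ = 96.26518° − 96.26729° = -0.00211°.
1° along a meridian = πR/180 = 111177 m.
ΔN = Δφ × 111177 = -358.0 m; ΔE = Δλ × 111177 × cos(-29.76224°) = -0.00211 × 111177 × 0.868093 = -203.6 m.
Distance = √(ΔE² + ΔN²) = √((-203.6)² + (-358.0)²) = 411.9 m.

412 m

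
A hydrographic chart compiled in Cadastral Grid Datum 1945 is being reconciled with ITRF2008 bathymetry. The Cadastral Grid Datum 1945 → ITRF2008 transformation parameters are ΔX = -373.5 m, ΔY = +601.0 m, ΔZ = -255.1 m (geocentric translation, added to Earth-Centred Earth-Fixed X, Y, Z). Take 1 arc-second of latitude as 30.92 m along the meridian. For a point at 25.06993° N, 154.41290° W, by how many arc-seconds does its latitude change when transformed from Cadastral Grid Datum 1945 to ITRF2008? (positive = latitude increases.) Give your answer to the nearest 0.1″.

Δφ = -8.5″

sin φ = 0.423724, cos φ = 0.905791, sin λ = -0.431883, cos λ = -0.901930.
North component: ΔN = −sin φ cos λ·ΔX − sin φ sin λ·ΔY + cos φ·ΔZ = −(0.423724)(-0.901930)(-373.5) − (0.423724)(-0.431883)(601.0) + (0.905791)(-255.1) = -263.83 m.
1° of latitude spans 3600 × 30.92 = 111312 m, so Δφ = -263.83 / 111312 × 3600 = -8.533″.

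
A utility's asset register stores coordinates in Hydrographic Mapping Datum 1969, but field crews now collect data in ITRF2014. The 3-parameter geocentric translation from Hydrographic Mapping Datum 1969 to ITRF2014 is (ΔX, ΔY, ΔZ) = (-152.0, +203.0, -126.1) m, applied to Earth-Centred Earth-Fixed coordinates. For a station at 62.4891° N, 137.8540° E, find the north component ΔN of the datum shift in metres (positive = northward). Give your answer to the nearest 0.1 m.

ΔN = -279.0 m

The local north axis is (−sin φ cos λ, −sin φ sin λ, cos φ), giving ΔN = -99.955 − 120.814 − 58.248 = -279.02 m.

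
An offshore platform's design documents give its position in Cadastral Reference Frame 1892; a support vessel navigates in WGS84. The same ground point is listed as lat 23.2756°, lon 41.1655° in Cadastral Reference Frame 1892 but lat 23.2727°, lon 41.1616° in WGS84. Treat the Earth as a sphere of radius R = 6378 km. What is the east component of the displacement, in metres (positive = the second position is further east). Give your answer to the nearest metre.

Δφ = 23.2727° − 23.2756° = -0.0029°; Δλ = 41.1616° − 41.1655° = -0.0039°.
1° along a meridian = πR/180 = 111317 m.
ΔN = Δφ × 111317 = -322.8 m; ΔE = Δλ × 111317 × cos(23.2756°) = -0.0039 × 111317 × 0.918615 = -398.8 m.

ΔE = -399 m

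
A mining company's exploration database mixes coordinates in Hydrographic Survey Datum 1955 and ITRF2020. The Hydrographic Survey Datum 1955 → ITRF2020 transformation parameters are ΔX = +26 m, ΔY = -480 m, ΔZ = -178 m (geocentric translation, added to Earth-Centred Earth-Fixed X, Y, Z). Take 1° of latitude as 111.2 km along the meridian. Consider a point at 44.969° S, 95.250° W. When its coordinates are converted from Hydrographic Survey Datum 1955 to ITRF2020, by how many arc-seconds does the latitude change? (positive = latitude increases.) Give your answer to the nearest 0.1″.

Δφ = 6.8″

sin φ = -0.706724, cos φ = 0.707489, sin λ = -0.995805, cos λ = -0.091502.
North component: ΔN = −sin φ cos λ·ΔX − sin φ sin λ·ΔY + cos φ·ΔZ = −(-0.706724)(-0.091502)(26) − (-0.706724)(-0.995805)(-480) + (0.707489)(-178) = 210.19 m.
1° of latitude spans 111200 m, so Δφ = 210.19 / 111200 × 3600 = 6.805″.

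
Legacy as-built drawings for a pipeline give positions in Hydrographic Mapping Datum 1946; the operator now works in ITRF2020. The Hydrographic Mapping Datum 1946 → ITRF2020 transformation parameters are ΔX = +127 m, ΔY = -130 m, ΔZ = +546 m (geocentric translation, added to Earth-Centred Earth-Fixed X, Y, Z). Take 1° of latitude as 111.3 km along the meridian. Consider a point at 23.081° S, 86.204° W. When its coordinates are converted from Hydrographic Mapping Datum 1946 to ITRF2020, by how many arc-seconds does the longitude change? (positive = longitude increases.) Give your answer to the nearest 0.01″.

Δλ = 4.15″

sin φ = -0.392032, cos φ = 0.919952, sin λ = -0.997806, cos λ = 0.066204.
East component: ΔE = −sin λ·ΔX + cos λ·ΔY = −(-0.997806)(127) + (0.066204)(-130) = 118.11 m.
1° of latitude spans 111300 m; at latitude φ, 1° of longitude spans that × cos φ = 102390.6 m, so Δλ = 118.11 / 102390.6 × 3600 = 4.153″.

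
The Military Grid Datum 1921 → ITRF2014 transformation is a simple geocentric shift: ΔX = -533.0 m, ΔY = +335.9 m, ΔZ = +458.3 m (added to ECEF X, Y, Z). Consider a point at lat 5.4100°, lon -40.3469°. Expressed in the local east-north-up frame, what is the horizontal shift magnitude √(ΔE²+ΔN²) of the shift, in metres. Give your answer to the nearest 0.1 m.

522.7 m

At φ = 5.4100°, λ = -40.3469°: sin φ = 0.094282, cos φ = 0.995546, sin λ = -0.647414, cos λ = 0.762139.
ΔE = −sin λ·ΔX + cos λ·ΔY = −(-0.647414)·(-533.0) + (0.762139)·(335.9) = -89.07 m.
ΔN = −sin φ cos λ·ΔX − sin φ sin λ·ΔY + cos φ·ΔZ = −(0.094282)(0.762139)(-533.0) − (0.094282)(-0.647414)(335.9) + (0.995546)(458.3) = 515.06 m.
Horizontal magnitude = √(ΔE² + ΔN²) = √((-89.07)² + 515.06²) = 522.71 m.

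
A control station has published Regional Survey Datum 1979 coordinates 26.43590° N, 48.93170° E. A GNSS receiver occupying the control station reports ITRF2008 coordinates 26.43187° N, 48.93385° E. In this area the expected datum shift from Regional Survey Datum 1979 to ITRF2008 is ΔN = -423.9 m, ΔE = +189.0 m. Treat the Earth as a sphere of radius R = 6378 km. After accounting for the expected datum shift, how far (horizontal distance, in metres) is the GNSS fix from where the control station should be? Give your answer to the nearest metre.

Observed coordinate differences: Δφ = -0.00403°, Δλ = +0.00215°.
Converting to metres (1° lat = 111317 m, cos φ = 0.895433): observed ΔN = -448.6 m, observed ΔE = 214.3 m.
Subtracting the expected shift leaves a residual of -448.6 − (-423.9) = -24.7 m north and 214.3 − (189.0) = 25.3 m east.
Residual distance = √((-24.7)² + 25.3²) = 35.4 m.

35 m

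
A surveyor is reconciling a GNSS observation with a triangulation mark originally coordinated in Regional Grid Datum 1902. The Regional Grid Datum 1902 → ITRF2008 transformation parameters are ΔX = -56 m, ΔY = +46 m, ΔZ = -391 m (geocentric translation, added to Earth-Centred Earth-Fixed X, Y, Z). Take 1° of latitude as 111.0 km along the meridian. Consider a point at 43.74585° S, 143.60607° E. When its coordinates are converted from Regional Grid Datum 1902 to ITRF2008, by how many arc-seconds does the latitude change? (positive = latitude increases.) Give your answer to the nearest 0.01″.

Δφ = -7.54″

sin φ = -0.691461, cos φ = 0.722414, sin λ = 0.593334, cos λ = -0.804957.
North component: ΔN = −sin φ cos λ·ΔX − sin φ sin λ·ΔY + cos φ·ΔZ = −(-0.691461)(-0.804957)(-56) − (-0.691461)(0.593334)(46) + (0.722414)(-391) = -232.42 m.
1° of latitude spans 111000 m, so Δφ = -232.42 / 111000 × 3600 = -7.538″.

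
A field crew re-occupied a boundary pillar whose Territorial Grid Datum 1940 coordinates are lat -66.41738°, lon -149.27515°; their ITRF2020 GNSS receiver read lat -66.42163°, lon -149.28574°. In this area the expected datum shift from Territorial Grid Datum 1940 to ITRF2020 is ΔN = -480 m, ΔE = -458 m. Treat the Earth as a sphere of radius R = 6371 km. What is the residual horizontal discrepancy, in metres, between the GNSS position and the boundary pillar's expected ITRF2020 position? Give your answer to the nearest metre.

15 m

Observed coordinate differences: Δφ = -0.00425°, Δλ = -0.01059°.
Converting to metres (1° lat = 111195 m, cos φ = 0.400071): observed ΔN = -472.6 m, observed ΔE = -471.1 m.
Subtracting the expected shift leaves a residual of -472.6 − (-480) = 7.4 m north and -471.1 − (-458) = -13.1 m east.
Residual distance = √(7.4² + (-13.1)²) = 15.1 m.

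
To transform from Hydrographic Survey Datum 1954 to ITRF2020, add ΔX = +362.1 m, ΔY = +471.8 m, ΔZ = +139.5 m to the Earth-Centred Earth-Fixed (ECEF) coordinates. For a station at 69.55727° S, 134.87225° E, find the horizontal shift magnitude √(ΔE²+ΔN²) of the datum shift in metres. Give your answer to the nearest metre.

The local east axis at (φ, λ) is (−sin λ, cos λ, 0), so ΔE = −sin(134.87225°)·362.1 + cos(134.87225°)·471.8 = -589.48 m.
The local north axis is (−sin φ cos λ, −sin φ sin λ, cos φ), giving ΔN = -239.383 + 313.299 + 48.723 = 122.64 m.
Horizontal magnitude = √(ΔE² + ΔN²) = √((-589.48)² + 122.64²) = 602.10 m.

602 m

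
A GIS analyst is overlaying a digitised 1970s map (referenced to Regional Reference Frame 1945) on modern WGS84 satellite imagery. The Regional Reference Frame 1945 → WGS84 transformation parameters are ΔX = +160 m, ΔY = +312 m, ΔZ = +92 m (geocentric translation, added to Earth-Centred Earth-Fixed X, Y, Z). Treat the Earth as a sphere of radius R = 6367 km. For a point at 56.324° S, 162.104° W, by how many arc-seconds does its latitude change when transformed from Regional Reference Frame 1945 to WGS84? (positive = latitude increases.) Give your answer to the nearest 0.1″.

Δφ = -5.0″

sin φ = -0.832186, cos φ = 0.554496, sin λ = -0.307290, cos λ = -0.951616.
North component: ΔN = −sin φ cos λ·ΔX − sin φ sin λ·ΔY + cos φ·ΔZ = −(-0.832186)(-0.951616)(160) − (-0.832186)(-0.307290)(312) + (0.554496)(92) = -155.48 m.
1° of latitude spans πR/180 = 111125 m, so Δφ = -155.48 / 111125 × 3600 = -5.037″.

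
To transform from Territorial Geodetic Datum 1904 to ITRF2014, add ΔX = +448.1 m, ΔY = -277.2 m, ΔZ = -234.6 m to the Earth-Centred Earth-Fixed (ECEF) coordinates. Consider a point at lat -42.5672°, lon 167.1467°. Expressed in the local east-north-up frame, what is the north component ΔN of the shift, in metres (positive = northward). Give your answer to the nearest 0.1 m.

At φ = -42.5672°, λ = 167.1467°: sin φ = -0.676454, cos φ = 0.736484, sin λ = 0.222456, cos λ = -0.974943.
ΔN = −sin φ cos λ·ΔX − sin φ sin λ·ΔY + cos φ·ΔZ = −(-0.676454)(-0.974943)(448.1) − (-0.676454)(0.222456)(-277.2) + (0.736484)(-234.6) = -510.02 m.

ΔN = -510.0 m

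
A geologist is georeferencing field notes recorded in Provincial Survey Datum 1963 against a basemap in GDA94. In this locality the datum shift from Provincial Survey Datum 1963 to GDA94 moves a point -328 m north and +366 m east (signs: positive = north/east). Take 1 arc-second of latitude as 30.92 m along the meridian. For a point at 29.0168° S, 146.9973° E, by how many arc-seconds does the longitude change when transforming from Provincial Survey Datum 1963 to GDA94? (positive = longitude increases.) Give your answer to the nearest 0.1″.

At latitude -29.0168°, cos φ = 0.874478.
1″ of longitude at this latitude = 30.92 × cos φ = 27.0388 m, so Δλ = 366.0 / 27.0388 = 13.536″.

Δλ = 13.5″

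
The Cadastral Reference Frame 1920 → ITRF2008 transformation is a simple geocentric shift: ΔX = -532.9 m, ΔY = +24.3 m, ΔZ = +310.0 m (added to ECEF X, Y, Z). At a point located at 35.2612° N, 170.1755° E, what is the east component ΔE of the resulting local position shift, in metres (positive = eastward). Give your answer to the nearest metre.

At φ = 35.2612°, λ = 170.1755°: sin φ = 0.577305, cos φ = 0.816529, sin λ = 0.170631, cos λ = -0.985335.
ΔE = −sin λ·ΔX + cos λ·ΔY = −(0.170631)·(-532.9) + (-0.985335)·(24.3) = 66.99 m.

ΔE = 67 m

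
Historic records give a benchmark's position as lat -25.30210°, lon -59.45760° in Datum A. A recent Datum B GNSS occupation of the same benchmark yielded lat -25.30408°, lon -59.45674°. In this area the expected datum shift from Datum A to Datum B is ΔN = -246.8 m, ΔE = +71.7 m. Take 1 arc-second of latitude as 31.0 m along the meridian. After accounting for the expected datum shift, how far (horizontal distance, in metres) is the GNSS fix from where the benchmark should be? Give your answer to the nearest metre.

Observed coordinate differences: Δφ = -0.00198°, Δλ = +0.00086°.
Converting to metres (1° lat = 111600 m, cos φ = 0.904067): observed ΔN = -221.0 m, observed ΔE = 86.8 m.
Subtracting the expected shift leaves a residual of -221.0 − (-246.8) = 25.8 m north and 86.8 − (71.7) = 15.1 m east.
Residual distance = √(25.8² + 15.1²) = 29.9 m.

30 m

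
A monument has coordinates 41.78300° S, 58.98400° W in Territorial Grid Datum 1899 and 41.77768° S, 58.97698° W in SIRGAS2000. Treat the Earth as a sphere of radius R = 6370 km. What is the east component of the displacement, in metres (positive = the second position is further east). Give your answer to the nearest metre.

Δφ = -41.77768° − -41.78300° = +0.00532°; Δλ = -58.97698° − -58.98400° = +0.00702°.
1° along a meridian = πR/180 = 111177 m.
ΔN = Δφ × 111177 = 591.5 m; ΔE = Δλ × 111177 × cos(-41.78300°) = +0.00702 × 111177 × 0.745674 = 582.0 m.

ΔE = 582 m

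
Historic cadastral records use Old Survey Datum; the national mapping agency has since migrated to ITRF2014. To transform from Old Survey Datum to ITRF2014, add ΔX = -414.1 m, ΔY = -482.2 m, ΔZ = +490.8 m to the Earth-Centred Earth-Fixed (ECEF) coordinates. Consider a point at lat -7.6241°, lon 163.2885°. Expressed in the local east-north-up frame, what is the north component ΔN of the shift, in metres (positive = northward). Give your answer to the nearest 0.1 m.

ΔN = 520.7 m

At φ = -7.6241°, λ = 163.2885°: sin φ = -0.132673, cos φ = 0.991160, sin λ = 0.287553, cos λ = -0.957765.
ΔN = −sin φ cos λ·ΔX − sin φ sin λ·ΔY + cos φ·ΔZ = −(-0.132673)(-0.957765)(-414.1) − (-0.132673)(0.287553)(-482.2) + (0.991160)(490.8) = 520.68 m.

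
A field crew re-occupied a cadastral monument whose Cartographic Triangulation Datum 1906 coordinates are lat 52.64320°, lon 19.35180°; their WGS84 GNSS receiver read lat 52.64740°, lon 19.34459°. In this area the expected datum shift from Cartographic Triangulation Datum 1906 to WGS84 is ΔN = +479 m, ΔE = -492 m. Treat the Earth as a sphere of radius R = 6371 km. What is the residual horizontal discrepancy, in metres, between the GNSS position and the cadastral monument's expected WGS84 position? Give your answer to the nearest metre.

Observed coordinate differences: Δφ = +0.00420°, Δλ = -0.00721°.
Converting to metres (1° lat = 111195 m, cos φ = 0.606777): observed ΔN = 467.0 m, observed ΔE = -486.5 m.
Subtracting the expected shift leaves a residual of 467.0 − (479) = -12.0 m north and -486.5 − (-492) = 5.5 m east.
Residual distance = √((-12.0)² + 5.5²) = 13.2 m.

13 m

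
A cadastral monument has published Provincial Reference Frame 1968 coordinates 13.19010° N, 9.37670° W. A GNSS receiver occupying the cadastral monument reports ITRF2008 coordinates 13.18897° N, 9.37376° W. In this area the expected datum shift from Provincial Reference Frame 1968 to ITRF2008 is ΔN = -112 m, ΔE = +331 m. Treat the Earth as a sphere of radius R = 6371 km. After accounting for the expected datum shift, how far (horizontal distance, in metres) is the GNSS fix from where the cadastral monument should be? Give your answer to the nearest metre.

19 m

Observed coordinate differences: Δφ = -0.00113°, Δλ = +0.00294°.
Converting to metres (1° lat = 111195 m, cos φ = 0.973618): observed ΔN = -125.7 m, observed ΔE = 318.3 m.
Subtracting the expected shift leaves a residual of -125.7 − (-112) = -13.7 m north and 318.3 − (331) = -12.7 m east.
Residual distance = √((-13.7)² + (-12.7)²) = 18.7 m.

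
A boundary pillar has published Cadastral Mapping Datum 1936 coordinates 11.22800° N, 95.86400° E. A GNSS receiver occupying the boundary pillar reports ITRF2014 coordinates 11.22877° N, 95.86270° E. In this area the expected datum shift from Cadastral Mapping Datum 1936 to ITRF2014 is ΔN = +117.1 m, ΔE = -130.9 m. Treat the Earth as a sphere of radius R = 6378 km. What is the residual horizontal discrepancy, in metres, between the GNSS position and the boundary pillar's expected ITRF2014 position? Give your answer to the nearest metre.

33 m

Observed coordinate differences: Δφ = +0.00077°, Δλ = -0.00130°.
Converting to metres (1° lat = 111317 m, cos φ = 0.980860): observed ΔN = 85.7 m, observed ΔE = -141.9 m.
Subtracting the expected shift leaves a residual of 85.7 − (117.1) = -31.4 m north and -141.9 − (-130.9) = -11.0 m east.
Residual distance = √((-31.4)² + (-11.0)²) = 33.3 m.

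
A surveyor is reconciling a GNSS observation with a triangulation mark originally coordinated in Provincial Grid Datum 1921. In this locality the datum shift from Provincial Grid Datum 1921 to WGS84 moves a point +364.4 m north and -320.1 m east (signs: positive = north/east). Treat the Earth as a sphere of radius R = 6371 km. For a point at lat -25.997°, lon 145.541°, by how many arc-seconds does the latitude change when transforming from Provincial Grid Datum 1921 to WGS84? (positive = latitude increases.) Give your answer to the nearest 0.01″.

On a sphere of radius R, 1 rad of latitude = R, so Δφ = ΔN / R = 364.4 / 6371000 = 5.7197e-05 rad = 11.798″.

Δφ = 11.80″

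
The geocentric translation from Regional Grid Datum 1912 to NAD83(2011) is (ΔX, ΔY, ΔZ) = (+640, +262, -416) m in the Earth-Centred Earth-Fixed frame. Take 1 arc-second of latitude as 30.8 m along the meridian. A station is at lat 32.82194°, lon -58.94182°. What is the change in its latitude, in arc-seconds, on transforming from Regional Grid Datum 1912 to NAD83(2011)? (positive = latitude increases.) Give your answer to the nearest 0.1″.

Δφ = -13.2″

sin φ = 0.542030, cos φ = 0.840359, sin λ = -0.856644, cos λ = 0.515908.
North component: ΔN = −sin φ cos λ·ΔX − sin φ sin λ·ΔY + cos φ·ΔZ = −(0.542030)(0.515908)(640) − (0.542030)(-0.856644)(262) + (0.840359)(-416) = -406.90 m.
1° of latitude spans 3600 × 30.80 = 110880 m, so Δφ = -406.90 / 110880 × 3600 = -13.211″.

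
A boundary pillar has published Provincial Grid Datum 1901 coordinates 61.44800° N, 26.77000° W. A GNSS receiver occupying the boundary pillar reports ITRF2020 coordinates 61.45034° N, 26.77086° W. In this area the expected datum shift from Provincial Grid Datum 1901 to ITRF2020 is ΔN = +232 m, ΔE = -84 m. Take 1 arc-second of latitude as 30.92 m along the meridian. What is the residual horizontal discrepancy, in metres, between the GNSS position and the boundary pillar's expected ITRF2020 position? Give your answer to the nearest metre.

48 m

Observed coordinate differences: Δφ = +0.00234°, Δλ = -0.00086°.
Converting to metres (1° lat = 111312 m, cos φ = 0.477956): observed ΔN = 260.5 m, observed ΔE = -45.8 m.
Subtracting the expected shift leaves a residual of 260.5 − (232) = 28.5 m north and -45.8 − (-84) = 38.2 m east.
Residual distance = √(28.5² + 38.2²) = 47.7 m.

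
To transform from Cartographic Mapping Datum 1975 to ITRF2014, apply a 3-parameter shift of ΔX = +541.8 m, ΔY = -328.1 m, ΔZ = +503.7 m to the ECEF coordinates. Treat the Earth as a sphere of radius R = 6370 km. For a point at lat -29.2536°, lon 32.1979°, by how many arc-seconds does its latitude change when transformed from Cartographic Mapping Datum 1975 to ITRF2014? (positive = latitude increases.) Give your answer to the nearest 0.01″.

sin φ = -0.488676, cos φ = 0.872465, sin λ = 0.532845, cos λ = 0.846213.
North component: ΔN = −sin φ cos λ·ΔX − sin φ sin λ·ΔY + cos φ·ΔZ = −(-0.488676)(0.846213)(541.8) − (-0.488676)(0.532845)(-328.1) + (0.872465)(503.7) = 578.07 m.
1° of latitude spans πR/180 = 111177 m, so Δφ = 578.07 / 111177 × 3600 = 18.718″.

Δφ = 18.72″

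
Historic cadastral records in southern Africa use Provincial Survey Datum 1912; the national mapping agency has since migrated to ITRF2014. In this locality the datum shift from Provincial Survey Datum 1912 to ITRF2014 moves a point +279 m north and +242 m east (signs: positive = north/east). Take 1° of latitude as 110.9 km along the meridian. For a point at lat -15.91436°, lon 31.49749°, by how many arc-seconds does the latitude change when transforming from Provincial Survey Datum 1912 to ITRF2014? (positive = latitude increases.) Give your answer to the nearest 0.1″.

1° of latitude = 110.9 km, so Δφ = 279.0 / 110900 = 0.0025158° = 9.057″.

Δφ = 9.1″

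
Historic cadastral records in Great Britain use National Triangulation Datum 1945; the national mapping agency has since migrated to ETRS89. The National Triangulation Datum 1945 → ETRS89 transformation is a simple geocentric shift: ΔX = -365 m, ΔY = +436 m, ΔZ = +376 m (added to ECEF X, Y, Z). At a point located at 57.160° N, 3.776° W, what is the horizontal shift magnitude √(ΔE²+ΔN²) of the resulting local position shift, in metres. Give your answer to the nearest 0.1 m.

673.9 m

The local east axis at (φ, λ) is (−sin λ, cos λ, 0), so ΔE = −sin(-3.776°)·(-365) + cos(-3.776°)·436 = 411.02 m.
The local north axis is (−sin φ cos λ, −sin φ sin λ, cos φ), giving ΔN = 306.003 + 24.124 + 203.903 = 534.03 m.
Horizontal magnitude = √(ΔE² + ΔN²) = √(411.02² + 534.03²) = 673.89 m.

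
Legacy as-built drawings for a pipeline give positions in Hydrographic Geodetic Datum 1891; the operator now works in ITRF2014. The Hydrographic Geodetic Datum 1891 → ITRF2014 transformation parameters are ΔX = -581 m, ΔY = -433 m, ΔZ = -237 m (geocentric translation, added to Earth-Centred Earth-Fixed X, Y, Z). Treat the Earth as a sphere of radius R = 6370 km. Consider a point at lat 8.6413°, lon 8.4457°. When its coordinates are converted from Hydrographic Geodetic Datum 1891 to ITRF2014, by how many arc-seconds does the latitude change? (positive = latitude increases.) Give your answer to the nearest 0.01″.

Δφ = -4.48″

sin φ = 0.150248, cos φ = 0.988648, sin λ = 0.146872, cos λ = 0.989156.
North component: ΔN = −sin φ cos λ·ΔX − sin φ sin λ·ΔY + cos φ·ΔZ = −(0.150248)(0.989156)(-581) − (0.150248)(0.146872)(-433) + (0.988648)(-237) = -138.41 m.
1° of latitude spans πR/180 = 111177 m, so Δφ = -138.41 / 111177 × 3600 = -4.482″.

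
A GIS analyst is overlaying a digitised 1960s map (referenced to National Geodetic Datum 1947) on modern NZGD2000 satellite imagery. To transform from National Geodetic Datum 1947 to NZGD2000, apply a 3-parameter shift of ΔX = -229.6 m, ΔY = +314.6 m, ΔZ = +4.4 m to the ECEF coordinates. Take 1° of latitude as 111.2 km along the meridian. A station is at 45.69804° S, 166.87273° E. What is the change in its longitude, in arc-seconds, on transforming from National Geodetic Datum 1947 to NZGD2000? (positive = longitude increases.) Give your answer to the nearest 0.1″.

sin φ = -0.715669, cos φ = 0.698440, sin λ = 0.227115, cos λ = -0.973868.
East component: ΔE = −sin λ·ΔX + cos λ·ΔY = −(0.227115)(-229.6) + (-0.973868)(314.6) = -254.23 m.
1° of latitude spans 111200 m; at latitude φ, 1° of longitude spans that × cos φ = 77666.5 m, so Δλ = -254.23 / 77666.5 × 3600 = -11.784″.

Δλ = -11.8″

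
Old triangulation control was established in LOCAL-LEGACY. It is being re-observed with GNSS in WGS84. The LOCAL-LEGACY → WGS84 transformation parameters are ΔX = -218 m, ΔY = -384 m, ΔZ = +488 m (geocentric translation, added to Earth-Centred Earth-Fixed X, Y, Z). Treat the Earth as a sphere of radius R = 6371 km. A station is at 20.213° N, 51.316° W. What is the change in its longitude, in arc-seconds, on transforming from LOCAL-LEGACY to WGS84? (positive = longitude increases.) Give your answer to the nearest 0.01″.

Δλ = -14.15″

sin φ = 0.345511, cos φ = 0.938415, sin λ = -0.780605, cos λ = 0.625025.
East component: ΔE = −sin λ·ΔX + cos λ·ΔY = −(-0.780605)(-218) + (0.625025)(-384) = -410.18 m.
1° of latitude spans πR/180 = 111195 m; at latitude φ, 1° of longitude spans that × cos φ = 104346.9 m, so Δλ = -410.18 / 104346.9 × 3600 = -14.151″.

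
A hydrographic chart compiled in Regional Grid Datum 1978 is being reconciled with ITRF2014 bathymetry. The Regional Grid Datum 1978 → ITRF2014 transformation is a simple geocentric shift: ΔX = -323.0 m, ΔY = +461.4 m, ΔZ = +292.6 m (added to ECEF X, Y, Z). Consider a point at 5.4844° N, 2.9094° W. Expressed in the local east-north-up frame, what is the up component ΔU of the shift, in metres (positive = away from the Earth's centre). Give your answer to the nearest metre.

The local up (radial) axis is (cos φ cos λ, cos φ sin λ, sin φ), giving ΔU = -321.107 − 23.312 + 27.965 = -316.45 m.

ΔU = -316 m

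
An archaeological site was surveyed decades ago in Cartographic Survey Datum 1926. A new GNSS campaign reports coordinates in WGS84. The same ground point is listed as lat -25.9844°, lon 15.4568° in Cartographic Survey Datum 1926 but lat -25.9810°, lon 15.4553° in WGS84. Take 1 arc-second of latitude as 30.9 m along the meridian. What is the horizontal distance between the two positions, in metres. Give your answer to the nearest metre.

407 m

Δφ = -25.9810° − -25.9844° = +0.0034°; Δλ = 15.4553° − 15.4568° = -0.0015°.
1° of latitude = 3600 × 30.90 = 111240 m.
ΔN = Δφ × 111240 = 378.2 m; ΔE = Δλ × 111240 × cos(-25.9844°) = -0.0015 × 111240 × 0.898913 = -150.0 m.
Distance = √(ΔE² + ΔN²) = √((-150.0)² + 378.2²) = 406.9 m.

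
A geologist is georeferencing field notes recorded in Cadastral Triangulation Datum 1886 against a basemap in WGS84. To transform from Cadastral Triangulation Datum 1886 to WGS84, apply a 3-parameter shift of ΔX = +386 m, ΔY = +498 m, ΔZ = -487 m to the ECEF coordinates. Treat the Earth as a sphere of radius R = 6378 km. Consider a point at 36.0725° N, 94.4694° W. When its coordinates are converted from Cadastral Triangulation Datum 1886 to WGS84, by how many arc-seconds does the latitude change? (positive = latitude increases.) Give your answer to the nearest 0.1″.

Δφ = -2.7″

sin φ = 0.588808, cos φ = 0.808273, sin λ = -0.996959, cos λ = -0.077927.
North component: ΔN = −sin φ cos λ·ΔX − sin φ sin λ·ΔY + cos φ·ΔZ = −(0.588808)(-0.077927)(386) − (0.588808)(-0.996959)(498) + (0.808273)(-487) = -83.58 m.
1° of latitude spans πR/180 = 111317 m, so Δφ = -83.58 / 111317 × 3600 = -2.703″.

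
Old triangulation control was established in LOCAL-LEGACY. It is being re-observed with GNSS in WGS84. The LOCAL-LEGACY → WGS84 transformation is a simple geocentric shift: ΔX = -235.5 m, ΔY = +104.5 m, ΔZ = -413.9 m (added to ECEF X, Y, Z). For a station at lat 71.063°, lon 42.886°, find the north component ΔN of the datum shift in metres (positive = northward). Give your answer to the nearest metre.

ΔN = -38 m

The local north axis is (−sin φ cos λ, −sin φ sin λ, cos φ), giving ΔN = 163.214 − 67.268 − 134.322 = -38.38 m.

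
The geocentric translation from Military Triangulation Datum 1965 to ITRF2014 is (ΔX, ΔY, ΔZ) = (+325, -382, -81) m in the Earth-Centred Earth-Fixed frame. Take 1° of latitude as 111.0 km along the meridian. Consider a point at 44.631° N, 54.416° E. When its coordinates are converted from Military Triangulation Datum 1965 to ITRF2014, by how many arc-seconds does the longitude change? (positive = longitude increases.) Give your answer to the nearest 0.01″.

sin φ = 0.702538, cos φ = 0.711646, sin λ = 0.813263, cos λ = 0.581896.
East component: ΔE = −sin λ·ΔX + cos λ·ΔY = −(0.813263)(325) + (0.581896)(-382) = -486.59 m.
1° of latitude spans 111000 m; at latitude φ, 1° of longitude spans that × cos φ = 78992.7 m, so Δλ = -486.59 / 78992.7 × 3600 = -22.176″.

Δλ = -22.18″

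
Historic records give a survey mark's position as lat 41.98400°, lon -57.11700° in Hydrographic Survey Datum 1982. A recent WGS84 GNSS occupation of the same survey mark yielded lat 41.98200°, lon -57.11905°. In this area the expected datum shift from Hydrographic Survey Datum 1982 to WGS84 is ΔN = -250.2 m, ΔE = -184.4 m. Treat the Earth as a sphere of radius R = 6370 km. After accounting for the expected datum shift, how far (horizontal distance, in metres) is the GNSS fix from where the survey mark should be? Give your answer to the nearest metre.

Observed coordinate differences: Δφ = -0.00200°, Δλ = -0.00205°.
Converting to metres (1° lat = 111177 m, cos φ = 0.743332): observed ΔN = -222.4 m, observed ΔE = -169.4 m.
Subtracting the expected shift leaves a residual of -222.4 − (-250.2) = 27.8 m north and -169.4 − (-184.4) = 15.0 m east.
Residual distance = √(27.8² + 15.0²) = 31.6 m.

32 m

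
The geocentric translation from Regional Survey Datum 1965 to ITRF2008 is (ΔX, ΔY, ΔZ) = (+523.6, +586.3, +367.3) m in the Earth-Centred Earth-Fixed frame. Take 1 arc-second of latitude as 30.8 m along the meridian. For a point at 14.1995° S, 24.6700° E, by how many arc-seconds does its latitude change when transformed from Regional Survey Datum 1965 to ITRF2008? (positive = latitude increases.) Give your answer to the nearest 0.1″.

Δφ = 17.3″

sin φ = -0.245299, cos φ = 0.969447, sin λ = 0.417391, cos λ = 0.908727.
North component: ΔN = −sin φ cos λ·ΔX − sin φ sin λ·ΔY + cos φ·ΔZ = −(-0.245299)(0.908727)(523.6) − (-0.245299)(0.417391)(586.3) + (0.969447)(367.3) = 532.82 m.
1° of latitude spans 3600 × 30.80 = 110880 m, so Δφ = 532.82 / 110880 × 3600 = 17.299″.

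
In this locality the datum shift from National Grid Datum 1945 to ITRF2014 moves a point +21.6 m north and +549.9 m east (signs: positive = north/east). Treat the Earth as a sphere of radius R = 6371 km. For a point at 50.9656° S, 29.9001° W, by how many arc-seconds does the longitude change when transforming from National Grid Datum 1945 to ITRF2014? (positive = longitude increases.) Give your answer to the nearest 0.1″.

At latitude -50.9656°, cos φ = 0.629787.
One radian of longitude at latitude φ spans R cos φ, so Δλ = ΔE / (R cos φ) = 549.9 / (6371000 × 0.629787) = 1.3705e-04 rad = 28.269″.

Δλ = 28.3″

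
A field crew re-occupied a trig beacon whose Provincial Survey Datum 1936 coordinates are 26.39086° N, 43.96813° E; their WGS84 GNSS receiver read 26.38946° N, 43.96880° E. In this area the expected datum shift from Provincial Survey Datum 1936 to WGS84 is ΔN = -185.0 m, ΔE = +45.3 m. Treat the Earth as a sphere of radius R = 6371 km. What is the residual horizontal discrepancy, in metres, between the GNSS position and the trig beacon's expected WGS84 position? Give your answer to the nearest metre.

36 m

Observed coordinate differences: Δφ = -0.00140°, Δλ = +0.00067°.
Converting to metres (1° lat = 111195 m, cos φ = 0.895783): observed ΔN = -155.7 m, observed ΔE = 66.7 m.
Subtracting the expected shift leaves a residual of -155.7 − (-185.0) = 29.3 m north and 66.7 − (45.3) = 21.4 m east.
Residual distance = √(29.3² + 21.4²) = 36.3 m.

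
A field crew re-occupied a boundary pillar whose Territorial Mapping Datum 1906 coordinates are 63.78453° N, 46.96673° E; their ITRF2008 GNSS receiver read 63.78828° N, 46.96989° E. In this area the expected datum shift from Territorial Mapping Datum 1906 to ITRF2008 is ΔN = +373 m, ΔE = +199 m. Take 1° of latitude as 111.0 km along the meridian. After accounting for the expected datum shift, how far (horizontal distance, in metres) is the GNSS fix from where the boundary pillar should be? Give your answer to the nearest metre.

Observed coordinate differences: Δφ = +0.00375°, Δλ = +0.00316°.
Converting to metres (1° lat = 111000 m, cos φ = 0.441748): observed ΔN = 416.3 m, observed ΔE = 154.9 m.
Subtracting the expected shift leaves a residual of 416.3 − (373) = 43.3 m north and 154.9 − (199) = -44.1 m east.
Residual distance = √(43.3² + (-44.1)²) = 61.7 m.

62 m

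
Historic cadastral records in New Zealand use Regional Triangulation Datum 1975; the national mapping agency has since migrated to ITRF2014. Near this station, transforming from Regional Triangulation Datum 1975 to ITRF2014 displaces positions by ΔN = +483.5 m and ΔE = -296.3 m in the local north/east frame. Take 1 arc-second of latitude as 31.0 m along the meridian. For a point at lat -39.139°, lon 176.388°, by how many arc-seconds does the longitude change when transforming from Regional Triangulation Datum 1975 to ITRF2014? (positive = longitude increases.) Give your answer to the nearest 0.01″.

Δλ = -12.32″

At latitude -39.139°, cos φ = 0.775617.
1″ of longitude at this latitude = 31.00 × cos φ = 24.0441 m, so Δλ = -296.3 / 24.0441 = -12.323″.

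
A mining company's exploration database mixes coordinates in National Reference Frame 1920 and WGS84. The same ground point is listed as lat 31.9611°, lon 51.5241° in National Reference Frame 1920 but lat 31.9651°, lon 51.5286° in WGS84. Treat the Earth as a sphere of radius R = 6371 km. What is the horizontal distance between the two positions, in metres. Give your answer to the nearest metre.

615 m

Δφ = 31.9651° − 31.9611° = +0.0040°; Δλ = 51.5286° − 51.5241° = +0.0045°.
1° along a meridian = πR/180 = 111195 m.
ΔN = Δφ × 111195 = 444.8 m; ΔE = Δλ × 111195 × cos(31.9611°) = +0.0045 × 111195 × 0.848408 = 424.5 m.
Distance = √(ΔE² + ΔN²) = √(424.5² + 444.8²) = 614.9 m.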